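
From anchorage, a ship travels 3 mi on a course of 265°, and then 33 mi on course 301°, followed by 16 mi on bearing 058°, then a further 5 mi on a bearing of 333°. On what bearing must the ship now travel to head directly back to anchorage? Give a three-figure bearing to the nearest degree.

146°

Leg 1 (265°, 3 mi): east 3 sin 265° = -2.99, north 3 cos 265° = -0.26
Leg 2 (301°, 33 mi): east 33 sin 301° = -28.29, north 33 cos 301° = 17.00
Leg 3 (058°, 16 mi): east 16 sin 58° = 13.57, north 16 cos 58° = 8.48
Leg 4 (333°, 5 mi): east 5 sin 333° = -2.27, north 5 cos 333° = 4.46
Net displacement: -19.98 east, 29.67 north. Direction back to start is (19.98, -29.67): bearing = atan2(19.98, -29.67) mod 360° = 146.05° ≈ 146°.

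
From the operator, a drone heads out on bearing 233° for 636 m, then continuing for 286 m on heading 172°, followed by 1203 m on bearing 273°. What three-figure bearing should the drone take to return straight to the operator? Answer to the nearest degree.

Leg 1 (233°, 636 m): east 636 sin 233° = -507.93, north 636 cos 233° = -382.75
Leg 2 (172°, 286 m): east 286 sin 172° = 39.80, north 286 cos 172° = -283.22
Leg 3 (273°, 1203 m): east 1203 sin 273° = -1201.35, north 1203 cos 273° = 62.96
Net displacement: -1669.48 east, -603.01 north. Direction back to start is (1669.48, 603.01): bearing = atan2(1669.48, 603.01) mod 360° = 70.14° ≈ 070°.

070°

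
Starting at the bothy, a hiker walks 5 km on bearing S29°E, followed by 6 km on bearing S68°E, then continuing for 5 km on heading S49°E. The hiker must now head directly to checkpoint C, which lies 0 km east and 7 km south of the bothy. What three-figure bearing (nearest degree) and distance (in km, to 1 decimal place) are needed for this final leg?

Leg 1 (S29°E, 5 km): east 5 sin 151° = 2.42, north 5 cos 151° = -4.37
Leg 2 (S68°E, 6 km): east 6 sin 112° = 5.56, north 6 cos 112° = -2.25
Leg 3 (S49°E, 5 km): east 5 sin 131° = 3.77, north 5 cos 131° = -3.28
Current position: (11.76, -9.90). Target: (0, -7). Remaining: Δeast = -11.76, Δnorth = 2.90.
Bearing = atan2(-11.76, 2.90) mod 360° = 283.86°; distance = √((-11.76)² + (2.90)²) = 12.113 km.

284°, 12.1 km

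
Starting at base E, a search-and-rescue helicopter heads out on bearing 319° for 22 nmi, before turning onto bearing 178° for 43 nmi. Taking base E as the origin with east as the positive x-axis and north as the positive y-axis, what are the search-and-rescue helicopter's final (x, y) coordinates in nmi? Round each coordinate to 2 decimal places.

(-12.93, -26.37)

Leg 1 (319°, 22 nmi): east 22 sin 319° = -14.43, north 22 cos 319° = 16.60
Leg 2 (178°, 43 nmi): east 43 sin 178° = 1.50, north 43 cos 178° = -42.97
Summing: -12.93 nmi east, -26.37 nmi north → (-12.93, -26.37).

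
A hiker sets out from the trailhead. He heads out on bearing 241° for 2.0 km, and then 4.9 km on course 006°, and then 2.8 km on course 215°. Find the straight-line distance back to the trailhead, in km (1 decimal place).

Leg 1 (241°, 2.0 km): east 2.0 sin 241° = -1.75, north 2.0 cos 241° = -0.97
Leg 2 (006°, 4.9 km): east 4.9 sin 6° = 0.51, north 4.9 cos 6° = 4.87
Leg 3 (215°, 2.8 km): east 2.8 sin 215° = -1.61, north 2.8 cos 215° = -2.29
Net: -2.84 east, 1.61 north. Distance = √((-2.84)² + (1.61)²) = 3.267 km.

3.3 km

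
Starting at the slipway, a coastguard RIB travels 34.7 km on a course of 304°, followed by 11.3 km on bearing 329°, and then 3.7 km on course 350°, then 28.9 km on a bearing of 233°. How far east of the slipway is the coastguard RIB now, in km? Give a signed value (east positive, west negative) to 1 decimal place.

Leg 1 (304°, 34.7 km): east 34.7 sin 304° = -28.77, north 34.7 cos 304° = 19.40
Leg 2 (329°, 11.3 km): east 11.3 sin 329° = -5.82, north 11.3 cos 329° = 9.69
Leg 3 (350°, 3.7 km): east 3.7 sin 350° = -0.64, north 3.7 cos 350° = 3.64
Leg 4 (233°, 28.9 km): east 28.9 sin 233° = -23.08, north 28.9 cos 233° = -17.39
Net east component: -58.31 km.

-58.3 km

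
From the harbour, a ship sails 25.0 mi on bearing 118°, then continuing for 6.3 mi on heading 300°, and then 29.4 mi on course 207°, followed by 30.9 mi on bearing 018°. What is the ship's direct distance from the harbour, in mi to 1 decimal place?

Leg 1 (118°, 25.0 mi): east 25.0 sin 118° = 22.07, north 25.0 cos 118° = -11.74
Leg 2 (300°, 6.3 mi): east 6.3 sin 300° = -5.46, north 6.3 cos 300° = 3.15
Leg 3 (207°, 29.4 mi): east 29.4 sin 207° = -13.35, north 29.4 cos 207° = -26.20
Leg 4 (018°, 30.9 mi): east 30.9 sin 18° = 9.55, north 30.9 cos 18° = 29.39
Net: 12.82 east, -5.39 north. Distance = √((12.82)² + (-5.39)²) = 13.908 mi.

13.9 mi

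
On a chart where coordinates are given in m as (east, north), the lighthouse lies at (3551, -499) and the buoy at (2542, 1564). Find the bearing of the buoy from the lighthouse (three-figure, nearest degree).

334°

Δeast = 2542 − 3551 = -1009.00; Δnorth = 1564 − -499 = 2063.00.
Bearing = atan2(Δeast, Δnorth) mod 360° = 333.94° ≈ 334°.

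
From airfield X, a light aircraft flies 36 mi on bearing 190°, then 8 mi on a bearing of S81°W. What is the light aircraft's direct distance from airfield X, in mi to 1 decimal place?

Leg 1 (190°, 36 mi): east 36 sin 190° = -6.25, north 36 cos 190° = -35.45
Leg 2 (S81°W, 8 mi): east 8 sin 261° = -7.90, north 8 cos 261° = -1.25
Net: -14.15 east, -36.70 north. Distance = √((-14.15)² + (-36.70)²) = 39.339 mi.

39.3 mi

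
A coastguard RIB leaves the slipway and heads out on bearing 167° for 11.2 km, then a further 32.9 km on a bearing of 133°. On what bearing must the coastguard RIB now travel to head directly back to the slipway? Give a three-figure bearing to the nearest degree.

Leg 1 (167°, 11.2 km): east 11.2 sin 167° = 2.52, north 11.2 cos 167° = -10.91
Leg 2 (133°, 32.9 km): east 32.9 sin 133° = 24.06, north 32.9 cos 133° = -22.44
Net displacement: 26.58 east, -33.35 north. Direction back to start is (-26.58, 33.35): bearing = atan2(-26.58, 33.35) mod 360° = 321.44° ≈ 321°.

321°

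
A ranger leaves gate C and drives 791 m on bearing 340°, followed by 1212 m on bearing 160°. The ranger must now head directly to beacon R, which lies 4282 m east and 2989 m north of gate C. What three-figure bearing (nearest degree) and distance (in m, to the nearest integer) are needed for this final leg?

Leg 1 (340°, 791 m): east 791 sin 340° = -270.54, north 791 cos 340° = 743.30
Leg 2 (160°, 1212 m): east 1212 sin 160° = 414.53, north 1212 cos 160° = -1138.91
Current position: (143.99, -395.61). Target: (4282, 2989). Remaining: Δeast = 4138.01, Δnorth = 3384.61.
Bearing = atan2(4138.01, 3384.61) mod 360° = 50.72°; distance = √((4138.01)² + (3384.61)²) = 5345.906 m.

051°, 5346 m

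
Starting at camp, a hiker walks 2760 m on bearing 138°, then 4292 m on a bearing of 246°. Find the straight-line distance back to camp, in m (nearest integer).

Leg 1 (138°, 2760 m): east 2760 sin 138° = 1846.80, north 2760 cos 138° = -2051.08
Leg 2 (246°, 4292 m): east 4292 sin 246° = -3920.94, north 4292 cos 246° = -1745.71
Net: -2074.14 east, -3796.79 north. Distance = √((-2074.14)² + (-3796.79)²) = 4326.394 m.

4326 m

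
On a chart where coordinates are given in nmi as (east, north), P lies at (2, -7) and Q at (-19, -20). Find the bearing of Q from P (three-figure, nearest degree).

Δeast = -19 − 2 = -21.00; Δnorth = -20 − -7 = -13.00.
Bearing = atan2(Δeast, Δnorth) mod 360° = 238.24° ≈ 238°.

238°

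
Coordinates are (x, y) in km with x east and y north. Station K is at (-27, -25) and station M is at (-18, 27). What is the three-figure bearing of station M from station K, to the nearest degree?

Δeast = -18 − -27 = 9.00; Δnorth = 27 − -25 = 52.00.
Bearing = atan2(Δeast, Δnorth) mod 360° = 9.82° ≈ 010°.

010°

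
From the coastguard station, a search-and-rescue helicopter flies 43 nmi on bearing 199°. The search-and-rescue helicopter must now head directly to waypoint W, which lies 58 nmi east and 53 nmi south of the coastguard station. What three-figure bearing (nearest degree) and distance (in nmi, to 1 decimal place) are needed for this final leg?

100°, 73.0 nmi

Leg 1 (199°, 43 nmi): east 43 sin 199° = -14.00, north 43 cos 199° = -40.66
Current position: (-14.00, -40.66). Target: (58, -53). Remaining: Δeast = 72.00, Δnorth = -12.34.
Bearing = atan2(72.00, -12.34) mod 360° = 99.73°; distance = √((72.00)² + (-12.34)²) = 73.050 nmi.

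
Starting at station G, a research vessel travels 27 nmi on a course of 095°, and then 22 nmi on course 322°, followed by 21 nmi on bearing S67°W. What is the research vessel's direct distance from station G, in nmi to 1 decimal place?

Leg 1 (095°, 27 nmi): east 27 sin 95° = 26.90, north 27 cos 95° = -2.35
Leg 2 (322°, 22 nmi): east 22 sin 322° = -13.54, north 22 cos 322° = 17.34
Leg 3 (S67°W, 21 nmi): east 21 sin 247° = -19.33, north 21 cos 247° = -8.21
Net: -5.98 east, 6.78 north. Distance = √((-5.98)² + (6.78)²) = 9.037 nmi.

9.0 nmi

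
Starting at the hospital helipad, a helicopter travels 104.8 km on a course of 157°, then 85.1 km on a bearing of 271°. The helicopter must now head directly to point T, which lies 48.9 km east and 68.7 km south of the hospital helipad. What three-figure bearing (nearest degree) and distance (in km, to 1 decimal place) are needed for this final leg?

Leg 1 (157°, 104.8 km): east 104.8 sin 157° = 40.95, north 104.8 cos 157° = -96.47
Leg 2 (271°, 85.1 km): east 85.1 sin 271° = -85.09, north 85.1 cos 271° = 1.49
Current position: (-44.14, -94.98). Target: (48.9, -68.7). Remaining: Δeast = 93.04, Δnorth = 26.28.
Bearing = atan2(93.04, 26.28) mod 360° = 74.22°; distance = √((93.04)² + (26.28)²) = 96.680 km.

074°, 96.7 km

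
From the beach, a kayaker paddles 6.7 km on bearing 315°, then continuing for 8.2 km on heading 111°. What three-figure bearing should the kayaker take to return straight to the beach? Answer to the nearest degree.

Leg 1 (315°, 6.7 km): east 6.7 sin 315° = -4.74, north 6.7 cos 315° = 4.74
Leg 2 (111°, 8.2 km): east 8.2 sin 111° = 7.66, north 8.2 cos 111° = -2.94
Net displacement: 2.92 east, 1.80 north. Direction back to start is (-2.92, -1.80): bearing = atan2(-2.92, -1.80) mod 360° = 238.34° ≈ 238°.

238°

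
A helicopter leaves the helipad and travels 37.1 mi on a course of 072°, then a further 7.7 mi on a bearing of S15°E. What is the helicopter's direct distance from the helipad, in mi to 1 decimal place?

37.5 mi

Leg 1 (072°, 37.1 mi): east 37.1 sin 72° = 35.28, north 37.1 cos 72° = 11.46
Leg 2 (S15°E, 7.7 mi): east 7.7 sin 165° = 1.99, north 7.7 cos 165° = -7.44
Net: 37.28 east, 4.03 north. Distance = √((37.28)² + (4.03)²) = 37.494 mi.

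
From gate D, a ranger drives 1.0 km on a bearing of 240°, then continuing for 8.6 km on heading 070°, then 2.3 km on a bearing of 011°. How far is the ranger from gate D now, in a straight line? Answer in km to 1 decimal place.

9.0 km

Leg 1 (240°, 1.0 km): east 1.0 sin 240° = -0.87, north 1.0 cos 240° = -0.50
Leg 2 (070°, 8.6 km): east 8.6 sin 70° = 8.08, north 8.6 cos 70° = 2.94
Leg 3 (011°, 2.3 km): east 2.3 sin 11° = 0.44, north 2.3 cos 11° = 2.26
Net: 7.65 east, 4.70 north. Distance = √((7.65)² + (4.70)²) = 8.982 km.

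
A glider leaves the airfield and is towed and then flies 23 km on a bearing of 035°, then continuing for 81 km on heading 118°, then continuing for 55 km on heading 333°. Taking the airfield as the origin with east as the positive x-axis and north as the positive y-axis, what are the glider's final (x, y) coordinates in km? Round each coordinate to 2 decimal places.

Leg 1 (035°, 23 km): east 23 sin 35° = 13.19, north 23 cos 35° = 18.84
Leg 2 (118°, 81 km): east 81 sin 118° = 71.52, north 81 cos 118° = -38.03
Leg 3 (333°, 55 km): east 55 sin 333° = -24.97, north 55 cos 333° = 49.01
Summing: 59.74 km east, 29.82 km north → (59.74, 29.82).

(59.74, 29.82)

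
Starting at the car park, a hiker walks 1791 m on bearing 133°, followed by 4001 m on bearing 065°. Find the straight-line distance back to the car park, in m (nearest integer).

Leg 1 (133°, 1791 m): east 1791 sin 133° = 1309.85, north 1791 cos 133° = -1221.46
Leg 2 (065°, 4001 m): east 4001 sin 65° = 3626.14, north 4001 cos 65° = 1690.90
Net: 4935.99 east, 469.44 north. Distance = √((4935.99)² + (469.44)²) = 4958.265 m.

4958 m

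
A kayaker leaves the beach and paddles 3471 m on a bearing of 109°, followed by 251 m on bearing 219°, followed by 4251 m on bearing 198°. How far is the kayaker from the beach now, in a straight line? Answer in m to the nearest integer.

5665 m

Leg 1 (109°, 3471 m): east 3471 sin 109° = 3281.89, north 3471 cos 109° = -1130.05
Leg 2 (219°, 251 m): east 251 sin 219° = -157.96, north 251 cos 219° = -195.06
Leg 3 (198°, 4251 m): east 4251 sin 198° = -1313.63, north 4251 cos 198° = -4042.94
Net: 1810.30 east, -5368.05 north. Distance = √((1810.30)² + (-5368.05)²) = 5665.085 m.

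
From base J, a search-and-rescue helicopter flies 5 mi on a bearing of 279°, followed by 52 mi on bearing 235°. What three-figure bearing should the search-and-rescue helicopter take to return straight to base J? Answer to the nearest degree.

059°

Leg 1 (279°, 5 mi): east 5 sin 279° = -4.94, north 5 cos 279° = 0.78
Leg 2 (235°, 52 mi): east 52 sin 235° = -42.60, north 52 cos 235° = -29.83
Net displacement: -47.53 east, -29.04 north. Direction back to start is (47.53, 29.04): bearing = atan2(47.53, 29.04) mod 360° = 58.57° ≈ 059°.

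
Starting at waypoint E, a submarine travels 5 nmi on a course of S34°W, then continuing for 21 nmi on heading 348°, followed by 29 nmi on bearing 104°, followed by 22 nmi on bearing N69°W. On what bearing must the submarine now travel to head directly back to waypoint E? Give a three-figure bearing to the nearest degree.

Leg 1 (S34°W, 5 nmi): east 5 sin 214° = -2.80, north 5 cos 214° = -4.15
Leg 2 (348°, 21 nmi): east 21 sin 348° = -4.37, north 21 cos 348° = 20.54
Leg 3 (104°, 29 nmi): east 29 sin 104° = 28.14, north 29 cos 104° = -7.02
Leg 4 (N69°W, 22 nmi): east 22 sin 291° = -20.54, north 22 cos 291° = 7.88
Net displacement: 0.44 east, 17.26 north. Direction back to start is (-0.44, -17.26): bearing = atan2(-0.44, -17.26) mod 360° = 181.45° ≈ 181°.

181°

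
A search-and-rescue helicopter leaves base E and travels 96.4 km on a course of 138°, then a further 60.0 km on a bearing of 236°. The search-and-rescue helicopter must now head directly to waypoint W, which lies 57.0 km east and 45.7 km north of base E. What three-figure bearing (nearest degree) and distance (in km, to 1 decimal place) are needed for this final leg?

Leg 1 (138°, 96.4 km): east 96.4 sin 138° = 64.50, north 96.4 cos 138° = -71.64
Leg 2 (236°, 60.0 km): east 60.0 sin 236° = -49.74, north 60.0 cos 236° = -33.55
Current position: (14.76, -105.19). Target: (57.0, 45.7). Remaining: Δeast = 42.24, Δnorth = 150.89.
Bearing = atan2(42.24, 150.89) mod 360° = 15.64°; distance = √((42.24)² + (150.89)²) = 156.691 km.

016°, 156.7 km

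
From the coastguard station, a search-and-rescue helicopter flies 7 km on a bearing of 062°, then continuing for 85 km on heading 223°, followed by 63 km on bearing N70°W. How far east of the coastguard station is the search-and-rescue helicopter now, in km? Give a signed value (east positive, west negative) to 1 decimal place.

Leg 1 (062°, 7 km): east 7 sin 62° = 6.18, north 7 cos 62° = 3.29
Leg 2 (223°, 85 km): east 85 sin 223° = -57.97, north 85 cos 223° = -62.17
Leg 3 (N70°W, 63 km): east 63 sin 290° = -59.20, north 63 cos 290° = 21.55
Net east component: -110.99 km.

-111.0 km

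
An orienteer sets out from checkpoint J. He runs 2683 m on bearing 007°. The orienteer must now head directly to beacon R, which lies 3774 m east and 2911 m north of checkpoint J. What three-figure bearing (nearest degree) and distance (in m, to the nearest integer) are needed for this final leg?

Leg 1 (007°, 2683 m): east 2683 sin 7° = 326.98, north 2683 cos 7° = 2663.00
Current position: (326.98, 2663.00). Target: (3774, 2911). Remaining: Δeast = 3447.02, Δnorth = 248.00.
Bearing = atan2(3447.02, 248.00) mod 360° = 85.88°; distance = √((3447.02)² + (248.00)²) = 3455.934 m.

086°, 3456 m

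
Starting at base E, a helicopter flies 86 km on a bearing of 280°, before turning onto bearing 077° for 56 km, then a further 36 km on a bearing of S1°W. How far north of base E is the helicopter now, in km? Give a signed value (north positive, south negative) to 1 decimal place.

-8.5 km

Leg 1 (280°, 86 km): east 86 sin 280° = -84.69, north 86 cos 280° = 14.93
Leg 2 (077°, 56 km): east 56 sin 77° = 54.56, north 56 cos 77° = 12.60
Leg 3 (S1°W, 36 km): east 36 sin 181° = -0.63, north 36 cos 181° = -35.99
Net north component: -8.46 km.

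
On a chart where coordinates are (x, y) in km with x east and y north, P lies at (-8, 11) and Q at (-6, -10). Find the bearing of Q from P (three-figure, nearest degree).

175°

Δeast = -6 − -8 = 2.00; Δnorth = -10 − 11 = -21.00.
Bearing = atan2(Δeast, Δnorth) mod 360° = 174.56° ≈ 175°.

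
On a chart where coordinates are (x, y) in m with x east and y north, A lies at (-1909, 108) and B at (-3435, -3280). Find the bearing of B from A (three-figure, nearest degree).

204°

Δeast = -3435 − -1909 = -1526.00; Δnorth = -3280 − 108 = -3388.00.
Bearing = atan2(Δeast, Δnorth) mod 360° = 204.25° ≈ 204°.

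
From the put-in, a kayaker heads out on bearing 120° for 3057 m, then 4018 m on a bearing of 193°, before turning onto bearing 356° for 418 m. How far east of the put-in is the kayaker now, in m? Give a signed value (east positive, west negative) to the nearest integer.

Leg 1 (120°, 3057 m): east 3057 sin 120° = 2647.44, north 3057 cos 120° = -1528.50
Leg 2 (193°, 4018 m): east 4018 sin 193° = -903.85, north 4018 cos 193° = -3915.02
Leg 3 (356°, 418 m): east 418 sin 356° = -29.16, north 418 cos 356° = 416.98
Net east component: 1714.43 m.

1714 m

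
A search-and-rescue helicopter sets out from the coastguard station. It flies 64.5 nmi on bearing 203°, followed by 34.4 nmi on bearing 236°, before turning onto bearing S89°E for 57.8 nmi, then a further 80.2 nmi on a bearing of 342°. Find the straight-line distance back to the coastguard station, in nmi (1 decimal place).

21.0 nmi

Leg 1 (203°, 64.5 nmi): east 64.5 sin 203° = -25.20, north 64.5 cos 203° = -59.37
Leg 2 (236°, 34.4 nmi): east 34.4 sin 236° = -28.52, north 34.4 cos 236° = -19.24
Leg 3 (S89°E, 57.8 nmi): east 57.8 sin 91° = 57.79, north 57.8 cos 91° = -1.01
Leg 4 (342°, 80.2 nmi): east 80.2 sin 342° = -24.78, north 80.2 cos 342° = 76.27
Net: -20.71 east, -3.34 north. Distance = √((-20.71)² + (-3.34)²) = 20.981 nmi.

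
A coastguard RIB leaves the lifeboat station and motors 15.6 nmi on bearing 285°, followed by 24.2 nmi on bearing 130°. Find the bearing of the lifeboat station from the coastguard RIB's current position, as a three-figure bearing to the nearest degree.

343°

Leg 1 (285°, 15.6 nmi): east 15.6 sin 285° = -15.07, north 15.6 cos 285° = 4.04
Leg 2 (130°, 24.2 nmi): east 24.2 sin 130° = 18.54, north 24.2 cos 130° = -15.56
Net displacement: 3.47 east, -11.52 north. Direction back to start is (-3.47, 11.52): bearing = atan2(-3.47, 11.52) mod 360° = 343.23° ≈ 343°.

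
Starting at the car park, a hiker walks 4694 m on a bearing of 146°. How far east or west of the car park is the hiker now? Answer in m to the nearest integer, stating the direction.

Leg 1 (146°, 4694 m): east 4694 sin 146° = 2624.85, north 4694 cos 146° = -3891.50
Net east component: 2624.85 m.

2625 m east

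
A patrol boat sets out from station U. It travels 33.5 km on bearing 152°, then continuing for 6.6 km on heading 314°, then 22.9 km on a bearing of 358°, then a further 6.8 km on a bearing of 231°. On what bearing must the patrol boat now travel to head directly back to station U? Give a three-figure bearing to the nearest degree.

Leg 1 (152°, 33.5 km): east 33.5 sin 152° = 15.73, north 33.5 cos 152° = -29.58
Leg 2 (314°, 6.6 km): east 6.6 sin 314° = -4.75, north 6.6 cos 314° = 4.58
Leg 3 (358°, 22.9 km): east 22.9 sin 358° = -0.80, north 22.9 cos 358° = 22.89
Leg 4 (231°, 6.8 km): east 6.8 sin 231° = -5.28, north 6.8 cos 231° = -4.28
Net displacement: 4.90 east, -6.39 north. Direction back to start is (-4.90, 6.39): bearing = atan2(-4.90, 6.39) mod 360° = 322.53° ≈ 323°.

323°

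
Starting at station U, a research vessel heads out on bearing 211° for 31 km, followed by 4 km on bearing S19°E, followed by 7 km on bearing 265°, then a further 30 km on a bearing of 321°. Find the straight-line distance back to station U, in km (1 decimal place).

Leg 1 (211°, 31 km): east 31 sin 211° = -15.97, north 31 cos 211° = -26.57
Leg 2 (S19°E, 4 km): east 4 sin 161° = 1.30, north 4 cos 161° = -3.78
Leg 3 (265°, 7 km): east 7 sin 265° = -6.97, north 7 cos 265° = -0.61
Leg 4 (321°, 30 km): east 30 sin 321° = -18.88, north 30 cos 321° = 23.31
Net: -40.52 east, -7.65 north. Distance = √((-40.52)² + (-7.65)²) = 41.233 km.

41.2 km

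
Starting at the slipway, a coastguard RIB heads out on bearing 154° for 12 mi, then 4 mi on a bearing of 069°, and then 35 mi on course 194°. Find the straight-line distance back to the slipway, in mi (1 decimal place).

Leg 1 (154°, 12 mi): east 12 sin 154° = 5.26, north 12 cos 154° = -10.79
Leg 2 (069°, 4 mi): east 4 sin 69° = 3.73, north 4 cos 69° = 1.43
Leg 3 (194°, 35 mi): east 35 sin 194° = -8.47, north 35 cos 194° = -33.96
Net: 0.53 east, -43.31 north. Distance = √((0.53)² + (-43.31)²) = 43.316 mi.

43.3 mi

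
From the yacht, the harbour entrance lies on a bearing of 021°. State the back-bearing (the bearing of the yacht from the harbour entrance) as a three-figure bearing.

201°

Back-bearing = 021° + 180° = 201°.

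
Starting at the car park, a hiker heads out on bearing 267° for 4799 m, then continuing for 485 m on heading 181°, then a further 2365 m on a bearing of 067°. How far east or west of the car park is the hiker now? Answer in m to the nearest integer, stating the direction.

Leg 1 (267°, 4799 m): east 4799 sin 267° = -4792.42, north 4799 cos 267° = -251.16
Leg 2 (181°, 485 m): east 485 sin 181° = -8.46, north 485 cos 181° = -484.93
Leg 3 (067°, 2365 m): east 2365 sin 67° = 2176.99, north 2365 cos 67° = 924.08
Net east component: -2623.89 m.

2624 m west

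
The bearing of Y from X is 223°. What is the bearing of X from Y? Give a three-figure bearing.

043°

Back-bearing = 223° − 180° = 043°.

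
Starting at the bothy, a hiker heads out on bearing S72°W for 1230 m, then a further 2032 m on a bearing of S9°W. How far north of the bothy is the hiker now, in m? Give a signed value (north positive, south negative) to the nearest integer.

-2387 m

Leg 1 (S72°W, 1230 m): east 1230 sin 252° = -1169.80, north 1230 cos 252° = -380.09
Leg 2 (S9°W, 2032 m): east 2032 sin 189° = -317.87, north 2032 cos 189° = -2006.98
Net north component: -2387.07 m.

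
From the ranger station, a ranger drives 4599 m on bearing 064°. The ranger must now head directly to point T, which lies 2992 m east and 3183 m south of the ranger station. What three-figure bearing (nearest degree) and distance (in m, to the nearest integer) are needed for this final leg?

Leg 1 (064°, 4599 m): east 4599 sin 64° = 4133.55, north 4599 cos 64° = 2016.07
Current position: (4133.55, 2016.07). Target: (2992, -3183). Remaining: Δeast = -1141.55, Δnorth = -5199.07.
Bearing = atan2(-1141.55, -5199.07) mod 360° = 192.38°; distance = √((-1141.55)² + (-5199.07)²) = 5322.919 m.

192°, 5323 m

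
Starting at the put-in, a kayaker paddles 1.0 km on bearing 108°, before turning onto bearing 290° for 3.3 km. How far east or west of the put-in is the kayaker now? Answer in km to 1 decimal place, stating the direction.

2.1 km west

Leg 1 (108°, 1.0 km): east 1.0 sin 108° = 0.95, north 1.0 cos 108° = -0.31
Leg 2 (290°, 3.3 km): east 3.3 sin 290° = -3.10, north 3.3 cos 290° = 1.13
Net east component: -2.15 km.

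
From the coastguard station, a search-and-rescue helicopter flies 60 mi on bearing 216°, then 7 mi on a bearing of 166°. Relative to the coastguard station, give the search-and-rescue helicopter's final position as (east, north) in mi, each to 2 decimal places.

Leg 1 (216°, 60 mi): east 60 sin 216° = -35.27, north 60 cos 216° = -48.54
Leg 2 (166°, 7 mi): east 7 sin 166° = 1.69, north 7 cos 166° = -6.79
Summing: -33.57 mi east, -55.33 mi north → (-33.57, -55.33).

(-33.57, -55.33)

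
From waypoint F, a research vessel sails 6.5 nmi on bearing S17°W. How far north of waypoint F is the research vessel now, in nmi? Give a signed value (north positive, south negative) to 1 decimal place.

-6.2 nmi

Leg 1 (S17°W, 6.5 nmi): east 6.5 sin 197° = -1.90, north 6.5 cos 197° = -6.22
Net north component: -6.22 nmi.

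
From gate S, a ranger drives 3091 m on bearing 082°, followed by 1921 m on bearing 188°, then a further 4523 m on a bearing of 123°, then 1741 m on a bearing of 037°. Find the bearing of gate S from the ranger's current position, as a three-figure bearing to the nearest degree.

288°

Leg 1 (082°, 3091 m): east 3091 sin 82° = 3060.92, north 3091 cos 82° = 430.18
Leg 2 (188°, 1921 m): east 1921 sin 188° = -267.35, north 1921 cos 188° = -1902.30
Leg 3 (123°, 4523 m): east 4523 sin 123° = 3793.31, north 4523 cos 123° = -2463.40
Leg 4 (037°, 1741 m): east 1741 sin 37° = 1047.76, north 1741 cos 37° = 1390.42
Net displacement: 7634.63 east, -2545.10 north. Direction back to start is (-7634.63, 2545.10): bearing = atan2(-7634.63, 2545.10) mod 360° = 288.44° ≈ 288°.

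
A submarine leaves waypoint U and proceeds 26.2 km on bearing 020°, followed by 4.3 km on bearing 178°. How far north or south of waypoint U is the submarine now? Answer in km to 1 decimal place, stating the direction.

20.3 km north

Leg 1 (020°, 26.2 km): east 26.2 sin 20° = 8.96, north 26.2 cos 20° = 24.62
Leg 2 (178°, 4.3 km): east 4.3 sin 178° = 0.15, north 4.3 cos 178° = -4.30
Net north component: 20.32 km.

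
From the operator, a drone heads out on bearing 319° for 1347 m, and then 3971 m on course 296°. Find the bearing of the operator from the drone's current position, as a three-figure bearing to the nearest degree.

Leg 1 (319°, 1347 m): east 1347 sin 319° = -883.71, north 1347 cos 319° = 1016.59
Leg 2 (296°, 3971 m): east 3971 sin 296° = -3569.11, north 3971 cos 296° = 1740.77
Net displacement: -4452.82 east, 2757.37 north. Direction back to start is (4452.82, -2757.37): bearing = atan2(4452.82, -2757.37) mod 360° = 121.77° ≈ 122°.

122°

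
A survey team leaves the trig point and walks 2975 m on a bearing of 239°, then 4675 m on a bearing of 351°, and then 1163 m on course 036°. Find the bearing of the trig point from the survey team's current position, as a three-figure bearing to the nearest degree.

Leg 1 (239°, 2975 m): east 2975 sin 239° = -2550.07, north 2975 cos 239° = -1532.24
Leg 2 (351°, 4675 m): east 4675 sin 351° = -731.33, north 4675 cos 351° = 4617.44
Leg 3 (036°, 1163 m): east 1163 sin 36° = 683.59, north 1163 cos 36° = 940.89
Net displacement: -2597.81 east, 4026.09 north. Direction back to start is (2597.81, -4026.09): bearing = atan2(2597.81, -4026.09) mod 360° = 147.17° ≈ 147°.

147°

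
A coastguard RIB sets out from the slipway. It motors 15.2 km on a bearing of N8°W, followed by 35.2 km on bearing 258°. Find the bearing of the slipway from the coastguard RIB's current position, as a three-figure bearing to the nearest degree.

Leg 1 (N8°W, 15.2 km): east 15.2 sin 352° = -2.12, north 15.2 cos 352° = 15.05
Leg 2 (258°, 35.2 km): east 35.2 sin 258° = -34.43, north 35.2 cos 258° = -7.32
Net displacement: -36.55 east, 7.73 north. Direction back to start is (36.55, -7.73): bearing = atan2(36.55, -7.73) mod 360° = 101.95° ≈ 102°.

102°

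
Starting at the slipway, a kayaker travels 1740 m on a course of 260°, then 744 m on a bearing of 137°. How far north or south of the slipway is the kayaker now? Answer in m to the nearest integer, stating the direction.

846 m south

Leg 1 (260°, 1740 m): east 1740 sin 260° = -1713.57, north 1740 cos 260° = -302.15
Leg 2 (137°, 744 m): east 744 sin 137° = 507.41, north 744 cos 137° = -544.13
Net north component: -846.27 m.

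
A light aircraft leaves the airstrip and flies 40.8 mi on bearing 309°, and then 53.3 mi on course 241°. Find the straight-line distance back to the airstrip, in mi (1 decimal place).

Leg 1 (309°, 40.8 mi): east 40.8 sin 309° = -31.71, north 40.8 cos 309° = 25.68
Leg 2 (241°, 53.3 mi): east 53.3 sin 241° = -46.62, north 53.3 cos 241° = -25.84
Net: -78.32 east, -0.16 north. Distance = √((-78.32)² + (-0.16)²) = 78.325 mi.

78.3 mi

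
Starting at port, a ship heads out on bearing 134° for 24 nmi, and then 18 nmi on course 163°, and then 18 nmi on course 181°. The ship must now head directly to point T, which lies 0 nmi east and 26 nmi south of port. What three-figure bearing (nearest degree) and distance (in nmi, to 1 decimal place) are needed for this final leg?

Leg 1 (134°, 24 nmi): east 24 sin 134° = 17.26, north 24 cos 134° = -16.67
Leg 2 (163°, 18 nmi): east 18 sin 163° = 5.26, north 18 cos 163° = -17.21
Leg 3 (181°, 18 nmi): east 18 sin 181° = -0.31, north 18 cos 181° = -18.00
Current position: (22.21, -51.88). Target: (0, -26). Remaining: Δeast = -22.21, Δnorth = 25.88.
Bearing = atan2(-22.21, 25.88) mod 360° = 319.36°; distance = √((-22.21)² + (25.88)²) = 34.107 nmi.

319°, 34.1 nmi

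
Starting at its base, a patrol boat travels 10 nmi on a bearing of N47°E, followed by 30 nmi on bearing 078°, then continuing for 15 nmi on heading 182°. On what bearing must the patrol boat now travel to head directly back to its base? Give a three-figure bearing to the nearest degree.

273°

Leg 1 (N47°E, 10 nmi): east 10 sin 47° = 7.31, north 10 cos 47° = 6.82
Leg 2 (078°, 30 nmi): east 30 sin 78° = 29.34, north 30 cos 78° = 6.24
Leg 3 (182°, 15 nmi): east 15 sin 182° = -0.52, north 15 cos 182° = -14.99
Net displacement: 36.13 east, -1.93 north. Direction back to start is (-36.13, 1.93): bearing = atan2(-36.13, 1.93) mod 360° = 273.06° ≈ 273°.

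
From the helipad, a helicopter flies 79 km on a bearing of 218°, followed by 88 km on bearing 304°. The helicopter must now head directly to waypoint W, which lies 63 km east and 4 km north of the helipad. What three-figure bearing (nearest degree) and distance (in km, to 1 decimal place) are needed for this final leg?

Leg 1 (218°, 79 km): east 79 sin 218° = -48.64, north 79 cos 218° = -62.25
Leg 2 (304°, 88 km): east 88 sin 304° = -72.96, north 88 cos 304° = 49.21
Current position: (-121.59, -13.04). Target: (63, 4). Remaining: Δeast = 184.59, Δnorth = 17.04.
Bearing = atan2(184.59, 17.04) mod 360° = 84.72°; distance = √((184.59)² + (17.04)²) = 185.378 km.

085°, 185.4 km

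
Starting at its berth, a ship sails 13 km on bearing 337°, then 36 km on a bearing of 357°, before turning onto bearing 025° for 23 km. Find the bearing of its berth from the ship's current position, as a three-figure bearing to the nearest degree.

Leg 1 (337°, 13 km): east 13 sin 337° = -5.08, north 13 cos 337° = 11.97
Leg 2 (357°, 36 km): east 36 sin 357° = -1.88, north 36 cos 357° = 35.95
Leg 3 (025°, 23 km): east 23 sin 25° = 9.72, north 23 cos 25° = 20.85
Net displacement: 2.76 east, 68.76 north. Direction back to start is (-2.76, -68.76): bearing = atan2(-2.76, -68.76) mod 360° = 182.30° ≈ 182°.

182°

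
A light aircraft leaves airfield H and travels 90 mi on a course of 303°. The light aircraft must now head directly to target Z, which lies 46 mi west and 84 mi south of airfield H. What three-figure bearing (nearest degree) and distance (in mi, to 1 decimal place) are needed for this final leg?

Leg 1 (303°, 90 mi): east 90 sin 303° = -75.48, north 90 cos 303° = 49.02
Current position: (-75.48, 49.02). Target: (-46, -84). Remaining: Δeast = 29.48, Δnorth = -133.02.
Bearing = atan2(29.48, -133.02) mod 360° = 167.50°; distance = √((29.48)² + (-133.02)²) = 136.245 mi.

168°, 136.2 mi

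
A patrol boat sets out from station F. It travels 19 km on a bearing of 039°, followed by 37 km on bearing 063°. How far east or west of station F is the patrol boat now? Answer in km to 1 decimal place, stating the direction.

44.9 km east

Leg 1 (039°, 19 km): east 19 sin 39° = 11.96, north 19 cos 39° = 14.77
Leg 2 (063°, 37 km): east 37 sin 63° = 32.97, north 37 cos 63° = 16.80
Net east component: 44.92 km.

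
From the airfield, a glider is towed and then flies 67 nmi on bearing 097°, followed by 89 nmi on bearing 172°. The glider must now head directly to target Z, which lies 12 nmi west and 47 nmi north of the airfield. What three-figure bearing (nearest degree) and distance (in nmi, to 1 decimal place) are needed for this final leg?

Leg 1 (097°, 67 nmi): east 67 sin 97° = 66.50, north 67 cos 97° = -8.17
Leg 2 (172°, 89 nmi): east 89 sin 172° = 12.39, north 89 cos 172° = -88.13
Current position: (78.89, -96.30). Target: (-12, 47). Remaining: Δeast = -90.89, Δnorth = 143.30.
Bearing = atan2(-90.89, 143.30) mod 360° = 327.62°; distance = √((-90.89)² + (143.30)²) = 169.691 nmi.

328°, 169.7 nmi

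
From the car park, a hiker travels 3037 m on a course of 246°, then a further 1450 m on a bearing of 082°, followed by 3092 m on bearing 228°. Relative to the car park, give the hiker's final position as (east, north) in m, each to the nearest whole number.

Leg 1 (246°, 3037 m): east 3037 sin 246° = -2774.44, north 3037 cos 246° = -1235.26
Leg 2 (082°, 1450 m): east 1450 sin 82° = 1435.89, north 1450 cos 82° = 201.80
Leg 3 (228°, 3092 m): east 3092 sin 228° = -2297.80, north 3092 cos 228° = -2068.95
Summing: -3636.35 m east, -3102.41 m north → (-3636, -3102).

(-3636, -3102)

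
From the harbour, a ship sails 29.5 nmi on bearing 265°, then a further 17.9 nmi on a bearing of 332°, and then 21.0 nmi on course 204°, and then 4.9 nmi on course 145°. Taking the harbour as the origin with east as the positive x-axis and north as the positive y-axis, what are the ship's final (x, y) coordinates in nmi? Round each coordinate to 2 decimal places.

Leg 1 (265°, 29.5 nmi): east 29.5 sin 265° = -29.39, north 29.5 cos 265° = -2.57
Leg 2 (332°, 17.9 nmi): east 17.9 sin 332° = -8.40, north 17.9 cos 332° = 15.80
Leg 3 (204°, 21.0 nmi): east 21.0 sin 204° = -8.54, north 21.0 cos 204° = -19.18
Leg 4 (145°, 4.9 nmi): east 4.9 sin 145° = 2.81, north 4.9 cos 145° = -4.01
Summing: -43.52 nmi east, -9.96 nmi north → (-43.52, -9.96).

(-43.52, -9.96)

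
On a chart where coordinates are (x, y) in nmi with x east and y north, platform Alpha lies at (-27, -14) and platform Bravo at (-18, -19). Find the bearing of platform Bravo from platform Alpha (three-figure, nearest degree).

119°

Δeast = -18 − -27 = 9.00; Δnorth = -19 − -14 = -5.00.
Bearing = atan2(Δeast, Δnorth) mod 360° = 119.05° ≈ 119°.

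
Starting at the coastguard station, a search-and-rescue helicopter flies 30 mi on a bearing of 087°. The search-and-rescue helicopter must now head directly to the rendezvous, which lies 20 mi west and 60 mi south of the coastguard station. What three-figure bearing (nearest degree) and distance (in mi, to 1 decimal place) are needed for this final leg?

Leg 1 (087°, 30 mi): east 30 sin 87° = 29.96, north 30 cos 87° = 1.57
Current position: (29.96, 1.57). Target: (-20, -60). Remaining: Δeast = -49.96, Δnorth = -61.57.
Bearing = atan2(-49.96, -61.57) mod 360° = 219.06°; distance = √((-49.96)² + (-61.57)²) = 79.289 mi.

219°, 79.3 mi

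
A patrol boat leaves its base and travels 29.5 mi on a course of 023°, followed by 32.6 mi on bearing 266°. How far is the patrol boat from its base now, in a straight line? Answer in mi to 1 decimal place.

32.6 mi

Leg 1 (023°, 29.5 mi): east 29.5 sin 23° = 11.53, north 29.5 cos 23° = 27.15
Leg 2 (266°, 32.6 mi): east 32.6 sin 266° = -32.52, north 32.6 cos 266° = -2.27
Net: -20.99 east, 24.88 north. Distance = √((-20.99)² + (24.88)²) = 32.555 mi.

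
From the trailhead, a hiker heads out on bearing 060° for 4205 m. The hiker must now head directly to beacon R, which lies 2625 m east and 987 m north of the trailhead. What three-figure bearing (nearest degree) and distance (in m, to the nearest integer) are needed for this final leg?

222°, 1509 m

Leg 1 (060°, 4205 m): east 4205 sin 60° = 3641.64, north 4205 cos 60° = 2102.50
Current position: (3641.64, 2102.50). Target: (2625, 987). Remaining: Δeast = -1016.64, Δnorth = -1115.50.
Bearing = atan2(-1016.64, -1115.50) mod 360° = 222.35°; distance = √((-1016.64)² + (-1115.50)²) = 1509.268 m.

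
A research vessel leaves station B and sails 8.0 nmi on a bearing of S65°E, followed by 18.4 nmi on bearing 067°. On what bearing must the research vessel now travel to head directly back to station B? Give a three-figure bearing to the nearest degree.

Leg 1 (S65°E, 8.0 nmi): east 8.0 sin 115° = 7.25, north 8.0 cos 115° = -3.38
Leg 2 (067°, 18.4 nmi): east 18.4 sin 67° = 16.94, north 18.4 cos 67° = 7.19
Net displacement: 24.19 east, 3.81 north. Direction back to start is (-24.19, -3.81): bearing = atan2(-24.19, -3.81) mod 360° = 261.05° ≈ 261°.

261°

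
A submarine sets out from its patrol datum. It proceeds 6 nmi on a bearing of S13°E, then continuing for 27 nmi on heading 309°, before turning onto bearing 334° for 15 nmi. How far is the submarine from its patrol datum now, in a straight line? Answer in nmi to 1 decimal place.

Leg 1 (S13°E, 6 nmi): east 6 sin 167° = 1.35, north 6 cos 167° = -5.85
Leg 2 (309°, 27 nmi): east 27 sin 309° = -20.98, north 27 cos 309° = 16.99
Leg 3 (334°, 15 nmi): east 15 sin 334° = -6.58, north 15 cos 334° = 13.48
Net: -26.21 east, 24.63 north. Distance = √((-26.21)² + (24.63)²) = 35.964 nmi.

36.0 nmi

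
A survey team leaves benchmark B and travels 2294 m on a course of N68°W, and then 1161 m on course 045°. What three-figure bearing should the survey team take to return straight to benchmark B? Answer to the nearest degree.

142°

Leg 1 (N68°W, 2294 m): east 2294 sin 292° = -2126.96, north 2294 cos 292° = 859.35
Leg 2 (045°, 1161 m): east 1161 sin 45° = 820.95, north 1161 cos 45° = 820.95
Net displacement: -1306.01 east, 1680.30 north. Direction back to start is (1306.01, -1680.30): bearing = atan2(1306.01, -1680.30) mod 360° = 142.14° ≈ 142°.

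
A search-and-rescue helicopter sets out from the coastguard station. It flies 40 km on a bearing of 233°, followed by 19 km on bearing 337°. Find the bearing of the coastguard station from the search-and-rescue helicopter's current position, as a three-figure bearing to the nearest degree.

081°

Leg 1 (233°, 40 km): east 40 sin 233° = -31.95, north 40 cos 233° = -24.07
Leg 2 (337°, 19 km): east 19 sin 337° = -7.42, north 19 cos 337° = 17.49
Net displacement: -39.37 east, -6.58 north. Direction back to start is (39.37, 6.58): bearing = atan2(39.37, 6.58) mod 360° = 80.51° ≈ 081°.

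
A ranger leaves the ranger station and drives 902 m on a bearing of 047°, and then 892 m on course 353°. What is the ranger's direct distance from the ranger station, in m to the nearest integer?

Leg 1 (047°, 902 m): east 902 sin 47° = 659.68, north 902 cos 47° = 615.16
Leg 2 (353°, 892 m): east 892 sin 353° = -108.71, north 892 cos 353° = 885.35
Net: 550.97 east, 1500.51 north. Distance = √((550.97)² + (1500.51)²) = 1598.472 m.

1598 m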